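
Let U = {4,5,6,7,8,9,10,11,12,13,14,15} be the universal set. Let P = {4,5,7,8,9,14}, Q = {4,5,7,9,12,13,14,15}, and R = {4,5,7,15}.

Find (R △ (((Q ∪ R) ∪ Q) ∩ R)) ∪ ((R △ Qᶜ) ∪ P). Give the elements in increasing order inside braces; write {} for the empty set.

Q ∪ R = {4,5,7,9,12,13,14,15}
(Q ∪ R) ∪ Q = {4,5,7,9,12,13,14,15}
((Q ∪ R) ∪ Q) ∩ R = {4,5,7,15}
R △ (((Q ∪ R) ∪ Q) ∩ R) = {}
Qᶜ = {6,8,10,11}
R △ Qᶜ = {4,5,6,7,8,10,11,15}
(R △ Qᶜ) ∪ P = {4,5,6,7,8,9,10,11,14,15}
(R △ (((Q ∪ R) ∪ Q) ∩ R)) ∪ ((R △ Qᶜ) ∪ P) = {4,5,6,7,8,9,10,11,14,15}

{4,5,6,7,8,9,10,11,14,15}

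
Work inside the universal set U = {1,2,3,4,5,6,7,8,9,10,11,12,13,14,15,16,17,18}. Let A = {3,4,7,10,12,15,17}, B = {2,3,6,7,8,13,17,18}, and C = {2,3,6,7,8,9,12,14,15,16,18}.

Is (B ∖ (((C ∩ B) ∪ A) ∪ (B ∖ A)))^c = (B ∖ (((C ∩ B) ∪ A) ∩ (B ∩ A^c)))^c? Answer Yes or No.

No

C ∩ B = {2,3,6,7,8,18}
(C ∩ B) ∪ A = {2,3,4,6,7,8,10,12,15,17,18}
B ∖ A = {2,6,8,13,18}
((C ∩ B) ∪ A) ∪ (B ∖ A) = {2,3,4,6,7,8,10,12,13,15,17,18}
B ∖ (((C ∩ B) ∪ A) ∪ (B ∖ A)) = {}
(B ∖ (((C ∩ B) ∪ A) ∪ (B ∖ A)))^c = {1,2,3,4,5,6,7,8,9,10,11,12,13,14,15,16,17,18}
A^c = {1,2,5,6,8,9,11,13,14,16,18}
B ∩ A^c = {2,6,8,13,18}
((C ∩ B) ∪ A) ∩ (B ∩ A^c) = {2,6,8,18}
B ∖ (((C ∩ B) ∪ A) ∩ (B ∩ A^c)) = {3,7,13,17}
(B ∖ (((C ∩ B) ∪ A) ∩ (B ∩ A^c)))^c = {1,2,4,5,6,8,9,10,11,12,14,15,16,18}
3 ∈ (B ∖ (((C ∩ B) ∪ A) ∪ (B ∖ A)))^c but 3 ∉ (B ∖ (((C ∩ B) ∪ A) ∩ (B ∩ A^c)))^c, so they differ.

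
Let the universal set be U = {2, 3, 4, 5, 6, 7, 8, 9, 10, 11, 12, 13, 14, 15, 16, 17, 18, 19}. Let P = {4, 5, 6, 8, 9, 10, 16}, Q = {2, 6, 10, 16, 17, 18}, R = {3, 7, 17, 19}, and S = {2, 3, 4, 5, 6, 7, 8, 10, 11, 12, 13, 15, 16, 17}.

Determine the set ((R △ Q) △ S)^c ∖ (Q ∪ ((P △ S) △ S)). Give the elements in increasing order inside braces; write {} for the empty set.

R △ Q = {2, 3, 6, 7, 10, 16, 18, 19}
(R △ Q) △ S = {4, 5, 8, 11, 12, 13, 15, 17, 18, 19}
((R △ Q) △ S)^c = {2, 3, 6, 7, 9, 10, 14, 16}
P △ S = {2, 3, 7, 9, 11, 12, 13, 15, 17}
(P △ S) △ S = {4, 5, 6, 8, 9, 10, 16}
Q ∪ ((P △ S) △ S) = {2, 4, 5, 6, 8, 9, 10, 16, 17, 18}
((R △ Q) △ S)^c ∖ (Q ∪ ((P △ S) △ S)) = {3, 7, 14}

{3, 7, 14}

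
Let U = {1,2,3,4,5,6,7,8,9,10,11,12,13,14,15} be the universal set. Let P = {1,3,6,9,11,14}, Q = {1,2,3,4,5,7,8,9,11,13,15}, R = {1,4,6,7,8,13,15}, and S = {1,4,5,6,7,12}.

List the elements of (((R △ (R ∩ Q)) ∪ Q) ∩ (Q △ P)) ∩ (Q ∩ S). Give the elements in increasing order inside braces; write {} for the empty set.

R ∩ Q = {1,4,7,8,13,15}
R △ (R ∩ Q) = {6}
(R △ (R ∩ Q)) ∪ Q = {1,2,3,4,5,6,7,8,9,11,13,15}
Q △ P = {2,4,5,6,7,8,13,14,15}
((R △ (R ∩ Q)) ∪ Q) ∩ (Q △ P) = {2,4,5,6,7,8,13,15}
Q ∩ S = {1,4,5,7}
(((R △ (R ∩ Q)) ∪ Q) ∩ (Q △ P)) ∩ (Q ∩ S) = {4,5,7}

{4,5,7}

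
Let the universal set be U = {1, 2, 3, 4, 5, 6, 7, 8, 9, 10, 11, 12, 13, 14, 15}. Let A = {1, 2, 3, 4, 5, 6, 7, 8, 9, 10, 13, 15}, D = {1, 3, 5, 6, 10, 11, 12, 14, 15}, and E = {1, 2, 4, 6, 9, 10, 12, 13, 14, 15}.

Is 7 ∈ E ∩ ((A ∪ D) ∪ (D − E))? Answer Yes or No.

No

7 ∈ A and 7 ∉ D, so 7 ∈ A ∪ D
7 ∉ D and 7 ∉ E, so 7 ∉ D − E
7 ∈ (A ∪ D) and 7 ∉ (D − E), so 7 ∈ (A ∪ D) ∪ (D − E)
7 ∉ E and 7 ∈ ((A ∪ D) ∪ (D − E)), so 7 ∉ E ∩ ((A ∪ D) ∪ (D − E))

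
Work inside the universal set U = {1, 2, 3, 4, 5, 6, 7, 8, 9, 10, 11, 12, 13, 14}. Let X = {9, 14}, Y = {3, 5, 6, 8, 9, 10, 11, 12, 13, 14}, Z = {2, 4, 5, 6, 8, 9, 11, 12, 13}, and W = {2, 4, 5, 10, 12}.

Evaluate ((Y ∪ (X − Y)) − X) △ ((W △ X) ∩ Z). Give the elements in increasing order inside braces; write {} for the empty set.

X − Y = {}
Y ∪ (X − Y) = {3, 5, 6, 8, 9, 10, 11, 12, 13, 14}
(Y ∪ (X − Y)) − X = {3, 5, 6, 8, 10, 11, 12, 13}
W △ X = {2, 4, 5, 9, 10, 12, 14}
(W △ X) ∩ Z = {2, 4, 5, 9, 12}
((Y ∪ (X − Y)) − X) △ ((W △ X) ∩ Z) = {2, 3, 4, 6, 8, 9, 10, 11, 13}

{2, 3, 4, 6, 8, 9, 10, 11, 13}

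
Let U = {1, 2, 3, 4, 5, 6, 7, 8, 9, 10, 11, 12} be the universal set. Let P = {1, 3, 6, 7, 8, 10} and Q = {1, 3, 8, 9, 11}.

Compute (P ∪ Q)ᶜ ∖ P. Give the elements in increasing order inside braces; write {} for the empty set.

P ∪ Q = {1, 3, 6, 7, 8, 9, 10, 11}
(P ∪ Q)ᶜ = {2, 4, 5, 12}
(P ∪ Q)ᶜ ∖ P = {2, 4, 5, 12}

{2, 4, 5, 12}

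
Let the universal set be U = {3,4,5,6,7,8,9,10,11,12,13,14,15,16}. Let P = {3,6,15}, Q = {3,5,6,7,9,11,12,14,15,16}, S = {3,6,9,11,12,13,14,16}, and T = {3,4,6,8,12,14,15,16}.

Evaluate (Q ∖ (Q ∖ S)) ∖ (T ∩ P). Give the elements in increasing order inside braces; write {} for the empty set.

{9,11,12,14,16}

Q ∖ S = {5,7,15}
Q ∖ (Q ∖ S) = {3,6,9,11,12,14,16}
T ∩ P = {3,6,15}
(Q ∖ (Q ∖ S)) ∖ (T ∩ P) = {9,11,12,14,16}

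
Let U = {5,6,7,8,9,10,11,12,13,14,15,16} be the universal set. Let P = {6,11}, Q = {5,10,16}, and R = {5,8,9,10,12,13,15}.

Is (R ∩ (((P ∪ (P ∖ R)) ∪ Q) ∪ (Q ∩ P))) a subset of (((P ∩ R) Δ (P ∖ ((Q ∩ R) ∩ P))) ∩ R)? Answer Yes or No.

P ∖ R = {6,11}
P ∪ (P ∖ R) = {6,11}
(P ∪ (P ∖ R)) ∪ Q = {5,6,10,11,16}
Q ∩ P = {}
((P ∪ (P ∖ R)) ∪ Q) ∪ (Q ∩ P) = {5,6,10,11,16}
R ∩ (((P ∪ (P ∖ R)) ∪ Q) ∪ (Q ∩ P)) = {5,10}
P ∩ R = {}
Q ∩ R = {5,10}
(Q ∩ R) ∩ P = {}
P ∖ ((Q ∩ R) ∩ P) = {6,11}
(P ∩ R) Δ (P ∖ ((Q ∩ R) ∩ P)) = {6,11}
((P ∩ R) Δ (P ∖ ((Q ∩ R) ∩ P))) ∩ R = {}
5 ∈ R ∩ (((P ∪ (P ∖ R)) ∪ Q) ∪ (Q ∩ P)) but 5 ∉ ((P ∩ R) Δ (P ∖ ((Q ∩ R) ∩ P))) ∩ R, so the inclusion fails.

No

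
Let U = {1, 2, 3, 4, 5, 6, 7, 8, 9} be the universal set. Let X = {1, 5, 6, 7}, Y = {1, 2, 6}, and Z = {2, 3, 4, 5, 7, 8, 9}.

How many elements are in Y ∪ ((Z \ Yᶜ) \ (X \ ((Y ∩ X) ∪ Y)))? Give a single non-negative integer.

Yᶜ = {3, 4, 5, 7, 8, 9}
Z \ Yᶜ = {2}
Y ∩ X = {1, 6}
(Y ∩ X) ∪ Y = {1, 2, 6}
X \ ((Y ∩ X) ∪ Y) = {5, 7}
(Z \ Yᶜ) \ (X \ ((Y ∩ X) ∪ Y)) = {2}
Y ∪ ((Z \ Yᶜ) \ (X \ ((Y ∩ X) ∪ Y))) = {1, 2, 6}
|Y ∪ ((Z \ Yᶜ) \ (X \ ((Y ∩ X) ∪ Y)))| = 3

3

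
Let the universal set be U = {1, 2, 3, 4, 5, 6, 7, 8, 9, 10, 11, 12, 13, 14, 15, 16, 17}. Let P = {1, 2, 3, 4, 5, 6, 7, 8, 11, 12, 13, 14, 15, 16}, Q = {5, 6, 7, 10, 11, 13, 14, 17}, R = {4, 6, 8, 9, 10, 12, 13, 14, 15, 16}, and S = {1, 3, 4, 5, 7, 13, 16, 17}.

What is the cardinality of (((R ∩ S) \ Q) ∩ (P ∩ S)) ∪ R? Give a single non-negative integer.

10

R ∩ S = {4, 13, 16}
(R ∩ S) \ Q = {4, 16}
P ∩ S = {1, 3, 4, 5, 7, 13, 16}
((R ∩ S) \ Q) ∩ (P ∩ S) = {4, 16}
(((R ∩ S) \ Q) ∩ (P ∩ S)) ∪ R = {4, 6, 8, 9, 10, 12, 13, 14, 15, 16}
|(((R ∩ S) \ Q) ∩ (P ∩ S)) ∪ R| = 10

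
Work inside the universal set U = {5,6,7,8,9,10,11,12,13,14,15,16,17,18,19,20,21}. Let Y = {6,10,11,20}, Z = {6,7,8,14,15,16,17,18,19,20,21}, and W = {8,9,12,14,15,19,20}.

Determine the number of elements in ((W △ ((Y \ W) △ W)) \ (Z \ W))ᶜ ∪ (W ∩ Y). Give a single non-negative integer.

15

Y \ W = {6,10,11}
(Y \ W) △ W = {6,8,9,10,11,12,14,15,19,20}
W △ ((Y \ W) △ W) = {6,10,11}
Z \ W = {6,7,16,17,18,21}
(W △ ((Y \ W) △ W)) \ (Z \ W) = {10,11}
((W △ ((Y \ W) △ W)) \ (Z \ W))ᶜ = {5,6,7,8,9,12,13,14,15,16,17,18,19,20,21}
W ∩ Y = {20}
((W △ ((Y \ W) △ W)) \ (Z \ W))ᶜ ∪ (W ∩ Y) = {5,6,7,8,9,12,13,14,15,16,17,18,19,20,21}
|((W △ ((Y \ W) △ W)) \ (Z \ W))ᶜ ∪ (W ∩ Y)| = 15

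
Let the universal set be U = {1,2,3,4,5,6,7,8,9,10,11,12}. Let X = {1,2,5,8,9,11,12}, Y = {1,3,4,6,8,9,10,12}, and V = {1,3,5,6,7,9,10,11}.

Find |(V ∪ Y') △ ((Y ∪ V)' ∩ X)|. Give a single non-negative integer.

Y' = {2,5,7,11}
V ∪ Y' = {1,2,3,5,6,7,9,10,11}
Y ∪ V = {1,3,4,5,6,7,8,9,10,11,12}
(Y ∪ V)' = {2}
(Y ∪ V)' ∩ X = {2}
(V ∪ Y') △ ((Y ∪ V)' ∩ X) = {1,3,5,6,7,9,10,11}
|(V ∪ Y') △ ((Y ∪ V)' ∩ X)| = 8

8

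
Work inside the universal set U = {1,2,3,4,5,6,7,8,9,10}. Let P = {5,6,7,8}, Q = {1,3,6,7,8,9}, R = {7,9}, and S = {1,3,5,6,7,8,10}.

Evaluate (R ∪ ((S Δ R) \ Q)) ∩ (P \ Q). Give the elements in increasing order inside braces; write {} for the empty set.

{5}

S Δ R = {1,3,5,6,8,9,10}
(S Δ R) \ Q = {5,10}
R ∪ ((S Δ R) \ Q) = {5,7,9,10}
P \ Q = {5}
(R ∪ ((S Δ R) \ Q)) ∩ (P \ Q) = {5}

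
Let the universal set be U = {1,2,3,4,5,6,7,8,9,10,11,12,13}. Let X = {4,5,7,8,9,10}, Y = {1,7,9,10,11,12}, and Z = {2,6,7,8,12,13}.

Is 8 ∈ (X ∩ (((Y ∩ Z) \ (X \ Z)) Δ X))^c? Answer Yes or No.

8 ∉ Y and 8 ∈ Z, so 8 ∉ Y ∩ Z
8 ∈ X and 8 ∈ Z, so 8 ∉ X \ Z
8 ∉ (Y ∩ Z) and 8 ∉ (X \ Z), so 8 ∉ (Y ∩ Z) \ (X \ Z)
8 ∉ ((Y ∩ Z) \ (X \ Z)) and 8 ∈ X, so 8 ∈ ((Y ∩ Z) \ (X \ Z)) Δ X
8 ∈ X and 8 ∈ (((Y ∩ Z) \ (X \ Z)) Δ X), so 8 ∈ X ∩ (((Y ∩ Z) \ (X \ Z)) Δ X)
8 ∉ (X ∩ (((Y ∩ Z) \ (X \ Z)) Δ X))^c since 8 ∈ (X ∩ (((Y ∩ Z) \ (X \ Z)) Δ X))

No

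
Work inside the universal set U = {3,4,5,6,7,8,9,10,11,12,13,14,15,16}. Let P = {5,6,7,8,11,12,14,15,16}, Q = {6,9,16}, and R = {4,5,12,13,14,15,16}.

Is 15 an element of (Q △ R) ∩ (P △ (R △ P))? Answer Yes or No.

Yes

15 ∉ Q and 15 ∈ R, so 15 ∈ Q △ R
15 ∈ R and 15 ∈ P, so 15 ∉ R △ P
15 ∈ P and 15 ∉ (R △ P), so 15 ∈ P △ (R △ P)
15 ∈ (Q △ R) and 15 ∈ (P △ (R △ P)), so 15 ∈ (Q △ R) ∩ (P △ (R △ P))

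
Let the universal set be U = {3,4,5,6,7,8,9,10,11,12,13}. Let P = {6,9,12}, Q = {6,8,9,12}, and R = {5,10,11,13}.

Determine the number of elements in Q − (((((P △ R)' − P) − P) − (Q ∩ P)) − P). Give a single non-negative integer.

P △ R = {5,6,9,10,11,12,13}
(P △ R)' = {3,4,7,8}
(P △ R)' − P = {3,4,7,8}
((P △ R)' − P) − P = {3,4,7,8}
Q ∩ P = {6,9,12}
(((P △ R)' − P) − P) − (Q ∩ P) = {3,4,7,8}
((((P △ R)' − P) − P) − (Q ∩ P)) − P = {3,4,7,8}
Q − (((((P △ R)' − P) − P) − (Q ∩ P)) − P) = {6,9,12}
|Q − (((((P △ R)' − P) − P) − (Q ∩ P)) − P)| = 3

3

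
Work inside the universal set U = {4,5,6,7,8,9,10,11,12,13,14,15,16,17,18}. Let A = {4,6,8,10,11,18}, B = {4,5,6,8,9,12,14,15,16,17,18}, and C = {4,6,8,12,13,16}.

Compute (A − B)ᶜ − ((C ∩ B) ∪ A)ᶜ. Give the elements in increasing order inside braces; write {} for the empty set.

A − B = {10,11}
(A − B)ᶜ = {4,5,6,7,8,9,12,13,14,15,16,17,18}
C ∩ B = {4,6,8,12,16}
(C ∩ B) ∪ A = {4,6,8,10,11,12,16,18}
((C ∩ B) ∪ A)ᶜ = {5,7,9,13,14,15,17}
(A − B)ᶜ − ((C ∩ B) ∪ A)ᶜ = {4,6,8,12,16,18}

{4,6,8,12,16,18}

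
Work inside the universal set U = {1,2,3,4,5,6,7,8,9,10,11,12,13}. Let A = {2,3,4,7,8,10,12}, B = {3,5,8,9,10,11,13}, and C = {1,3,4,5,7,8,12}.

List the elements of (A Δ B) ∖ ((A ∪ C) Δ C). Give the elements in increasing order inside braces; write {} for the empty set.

{4,5,7,9,11,12,13}

A Δ B = {2,4,5,7,9,11,12,13}
A ∪ C = {1,2,3,4,5,7,8,10,12}
(A ∪ C) Δ C = {2,10}
(A Δ B) ∖ ((A ∪ C) Δ C) = {4,5,7,9,11,12,13}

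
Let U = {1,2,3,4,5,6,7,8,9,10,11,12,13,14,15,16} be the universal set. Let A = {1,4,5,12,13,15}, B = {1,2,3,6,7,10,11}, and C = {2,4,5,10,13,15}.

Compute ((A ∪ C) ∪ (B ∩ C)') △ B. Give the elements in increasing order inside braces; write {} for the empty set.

{4,5,8,9,12,13,14,15,16}

A ∪ C = {1,2,4,5,10,12,13,15}
B ∩ C = {2,10}
(B ∩ C)' = {1,3,4,5,6,7,8,9,11,12,13,14,15,16}
(A ∪ C) ∪ (B ∩ C)' = {1,2,3,4,5,6,7,8,9,10,11,12,13,14,15,16}
((A ∪ C) ∪ (B ∩ C)') △ B = {4,5,8,9,12,13,14,15,16}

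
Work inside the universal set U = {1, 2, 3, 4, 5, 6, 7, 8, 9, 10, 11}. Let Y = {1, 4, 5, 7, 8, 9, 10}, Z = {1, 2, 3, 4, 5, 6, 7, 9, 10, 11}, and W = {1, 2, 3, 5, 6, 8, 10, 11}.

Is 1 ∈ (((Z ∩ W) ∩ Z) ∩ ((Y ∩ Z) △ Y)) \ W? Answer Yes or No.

1 ∈ Z and 1 ∈ W, so 1 ∈ Z ∩ W
1 ∈ (Z ∩ W) and 1 ∈ Z, so 1 ∈ (Z ∩ W) ∩ Z
1 ∈ Y and 1 ∈ Z, so 1 ∈ Y ∩ Z
1 ∈ (Y ∩ Z) and 1 ∈ Y, so 1 ∉ (Y ∩ Z) △ Y
1 ∈ ((Z ∩ W) ∩ Z) and 1 ∉ ((Y ∩ Z) △ Y), so 1 ∉ ((Z ∩ W) ∩ Z) ∩ ((Y ∩ Z) △ Y)
1 ∉ (((Z ∩ W) ∩ Z) ∩ ((Y ∩ Z) △ Y)) and 1 ∈ W, so 1 ∉ (((Z ∩ W) ∩ Z) ∩ ((Y ∩ Z) △ Y)) \ W

No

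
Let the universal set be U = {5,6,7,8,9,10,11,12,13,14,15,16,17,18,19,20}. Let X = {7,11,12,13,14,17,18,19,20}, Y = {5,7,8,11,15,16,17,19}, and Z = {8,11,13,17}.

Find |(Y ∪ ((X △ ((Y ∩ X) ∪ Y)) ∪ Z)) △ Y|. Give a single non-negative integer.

Y ∩ X = {7,11,17,19}
(Y ∩ X) ∪ Y = {5,7,8,11,15,16,17,19}
X △ ((Y ∩ X) ∪ Y) = {5,8,12,13,14,15,16,18,20}
(X △ ((Y ∩ X) ∪ Y)) ∪ Z = {5,8,11,12,13,14,15,16,17,18,20}
Y ∪ ((X △ ((Y ∩ X) ∪ Y)) ∪ Z) = {5,7,8,11,12,13,14,15,16,17,18,19,20}
(Y ∪ ((X △ ((Y ∩ X) ∪ Y)) ∪ Z)) △ Y = {12,13,14,18,20}
|(Y ∪ ((X △ ((Y ∩ X) ∪ Y)) ∪ Z)) △ Y| = 5

5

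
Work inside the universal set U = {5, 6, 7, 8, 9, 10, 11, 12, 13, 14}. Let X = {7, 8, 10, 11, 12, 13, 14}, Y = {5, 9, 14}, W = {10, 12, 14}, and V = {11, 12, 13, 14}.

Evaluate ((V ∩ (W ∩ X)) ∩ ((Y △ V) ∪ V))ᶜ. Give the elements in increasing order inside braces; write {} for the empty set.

{5, 6, 7, 8, 9, 10, 11, 13}

W ∩ X = {10, 12, 14}
V ∩ (W ∩ X) = {12, 14}
Y △ V = {5, 9, 11, 12, 13}
(Y △ V) ∪ V = {5, 9, 11, 12, 13, 14}
(V ∩ (W ∩ X)) ∩ ((Y △ V) ∪ V) = {12, 14}
((V ∩ (W ∩ X)) ∩ ((Y △ V) ∪ V))ᶜ = {5, 6, 7, 8, 9, 10, 11, 13}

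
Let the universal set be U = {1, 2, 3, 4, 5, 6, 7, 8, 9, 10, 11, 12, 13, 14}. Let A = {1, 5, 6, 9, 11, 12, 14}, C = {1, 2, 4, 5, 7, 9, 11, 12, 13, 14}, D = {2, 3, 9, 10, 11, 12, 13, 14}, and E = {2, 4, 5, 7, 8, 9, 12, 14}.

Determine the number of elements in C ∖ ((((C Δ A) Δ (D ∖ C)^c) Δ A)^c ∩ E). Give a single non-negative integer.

C Δ A = {2, 4, 6, 7, 13}
D ∖ C = {3, 10}
(D ∖ C)^c = {1, 2, 4, 5, 6, 7, 8, 9, 11, 12, 13, 14}
(C Δ A) Δ (D ∖ C)^c = {1, 5, 8, 9, 11, 12, 14}
((C Δ A) Δ (D ∖ C)^c) Δ A = {6, 8}
(((C Δ A) Δ (D ∖ C)^c) Δ A)^c = {1, 2, 3, 4, 5, 7, 9, 10, 11, 12, 13, 14}
(((C Δ A) Δ (D ∖ C)^c) Δ A)^c ∩ E = {2, 4, 5, 7, 9, 12, 14}
C ∖ ((((C Δ A) Δ (D ∖ C)^c) Δ A)^c ∩ E) = {1, 11, 13}
|C ∖ ((((C Δ A) Δ (D ∖ C)^c) Δ A)^c ∩ E)| = 3

3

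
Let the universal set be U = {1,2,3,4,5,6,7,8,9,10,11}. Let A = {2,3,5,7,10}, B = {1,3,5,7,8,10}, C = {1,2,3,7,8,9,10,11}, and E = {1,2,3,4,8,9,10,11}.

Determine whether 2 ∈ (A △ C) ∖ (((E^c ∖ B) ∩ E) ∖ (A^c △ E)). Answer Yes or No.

No

2 ∈ A and 2 ∈ C, so 2 ∉ A △ C
2 ∈ E, so 2 ∉ E^c
2 ∉ E^c and 2 ∉ B, so 2 ∉ E^c ∖ B
2 ∉ (E^c ∖ B) and 2 ∈ E, so 2 ∉ (E^c ∖ B) ∩ E
2 ∈ A, so 2 ∉ A^c
2 ∉ A^c and 2 ∈ E, so 2 ∈ A^c △ E
2 ∉ ((E^c ∖ B) ∩ E) and 2 ∈ (A^c △ E), so 2 ∉ ((E^c ∖ B) ∩ E) ∖ (A^c △ E)
2 ∉ (A △ C) and 2 ∉ (((E^c ∖ B) ∩ E) ∖ (A^c △ E)), so 2 ∉ (A △ C) ∖ (((E^c ∖ B) ∩ E) ∖ (A^c △ E))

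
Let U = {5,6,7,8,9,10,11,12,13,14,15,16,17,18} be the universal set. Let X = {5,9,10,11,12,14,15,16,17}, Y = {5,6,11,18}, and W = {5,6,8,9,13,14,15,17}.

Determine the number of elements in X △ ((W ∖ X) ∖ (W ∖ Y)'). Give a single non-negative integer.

11

W ∖ X = {6,8,13}
W ∖ Y = {8,9,13,14,15,17}
(W ∖ Y)' = {5,6,7,10,11,12,16,18}
(W ∖ X) ∖ (W ∖ Y)' = {8,13}
X △ ((W ∖ X) ∖ (W ∖ Y)') = {5,8,9,10,11,12,13,14,15,16,17}
|X △ ((W ∖ X) ∖ (W ∖ Y)')| = 11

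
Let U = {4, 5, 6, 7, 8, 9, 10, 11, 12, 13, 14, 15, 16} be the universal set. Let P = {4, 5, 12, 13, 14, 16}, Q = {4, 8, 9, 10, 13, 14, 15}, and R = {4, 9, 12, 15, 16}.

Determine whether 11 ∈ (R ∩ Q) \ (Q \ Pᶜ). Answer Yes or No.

11 ∉ R and 11 ∉ Q, so 11 ∉ R ∩ Q
11 ∉ P, so 11 ∈ Pᶜ
11 ∉ Q and 11 ∈ Pᶜ, so 11 ∉ Q \ Pᶜ
11 ∉ (R ∩ Q) and 11 ∉ (Q \ Pᶜ), so 11 ∉ (R ∩ Q) \ (Q \ Pᶜ)

No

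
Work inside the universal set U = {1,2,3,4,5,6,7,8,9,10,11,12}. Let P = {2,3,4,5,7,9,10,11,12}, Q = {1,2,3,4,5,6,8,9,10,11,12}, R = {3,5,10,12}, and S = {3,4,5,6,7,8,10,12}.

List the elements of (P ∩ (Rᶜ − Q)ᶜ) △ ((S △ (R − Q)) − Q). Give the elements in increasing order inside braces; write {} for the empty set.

Rᶜ = {1,2,4,6,7,8,9,11}
Rᶜ − Q = {7}
(Rᶜ − Q)ᶜ = {1,2,3,4,5,6,8,9,10,11,12}
P ∩ (Rᶜ − Q)ᶜ = {2,3,4,5,9,10,11,12}
R − Q = {}
S △ (R − Q) = {3,4,5,6,7,8,10,12}
(S △ (R − Q)) − Q = {7}
(P ∩ (Rᶜ − Q)ᶜ) △ ((S △ (R − Q)) − Q) = {2,3,4,5,7,9,10,11,12}

{2,3,4,5,7,9,10,11,12}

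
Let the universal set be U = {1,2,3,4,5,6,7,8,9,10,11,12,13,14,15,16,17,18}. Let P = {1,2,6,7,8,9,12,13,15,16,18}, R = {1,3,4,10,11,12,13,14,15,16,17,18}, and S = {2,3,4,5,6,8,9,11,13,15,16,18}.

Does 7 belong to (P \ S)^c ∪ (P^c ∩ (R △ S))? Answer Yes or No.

No

7 ∈ P and 7 ∉ S, so 7 ∈ P \ S
7 ∉ (P \ S)^c since 7 ∈ (P \ S)
7 ∈ P, so 7 ∉ P^c
7 ∉ R and 7 ∉ S, so 7 ∉ R △ S
7 ∉ P^c and 7 ∉ (R △ S), so 7 ∉ P^c ∩ (R △ S)
7 ∉ (P \ S)^c and 7 ∉ (P^c ∩ (R △ S)), so 7 ∉ (P \ S)^c ∪ (P^c ∩ (R △ S))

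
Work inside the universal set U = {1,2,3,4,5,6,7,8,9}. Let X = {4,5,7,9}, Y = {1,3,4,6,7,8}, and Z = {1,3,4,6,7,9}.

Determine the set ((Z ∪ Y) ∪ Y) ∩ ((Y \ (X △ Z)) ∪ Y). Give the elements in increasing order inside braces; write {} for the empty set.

{1,3,4,6,7,8}

Z ∪ Y = {1,3,4,6,7,8,9}
(Z ∪ Y) ∪ Y = {1,3,4,6,7,8,9}
X △ Z = {1,3,5,6}
Y \ (X △ Z) = {4,7,8}
(Y \ (X △ Z)) ∪ Y = {1,3,4,6,7,8}
((Z ∪ Y) ∪ Y) ∩ ((Y \ (X △ Z)) ∪ Y) = {1,3,4,6,7,8}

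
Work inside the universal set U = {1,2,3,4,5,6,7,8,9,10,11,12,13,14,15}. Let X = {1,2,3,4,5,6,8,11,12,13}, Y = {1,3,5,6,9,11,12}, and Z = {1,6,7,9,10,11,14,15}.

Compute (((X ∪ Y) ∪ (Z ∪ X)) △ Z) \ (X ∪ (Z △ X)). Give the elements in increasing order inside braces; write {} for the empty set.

X ∪ Y = {1,2,3,4,5,6,8,9,11,12,13}
Z ∪ X = {1,2,3,4,5,6,7,8,9,10,11,12,13,14,15}
(X ∪ Y) ∪ (Z ∪ X) = {1,2,3,4,5,6,7,8,9,10,11,12,13,14,15}
((X ∪ Y) ∪ (Z ∪ X)) △ Z = {2,3,4,5,8,12,13}
Z △ X = {2,3,4,5,7,8,9,10,12,13,14,15}
X ∪ (Z △ X) = {1,2,3,4,5,6,7,8,9,10,11,12,13,14,15}
(((X ∪ Y) ∪ (Z ∪ X)) △ Z) \ (X ∪ (Z △ X)) = {}

{}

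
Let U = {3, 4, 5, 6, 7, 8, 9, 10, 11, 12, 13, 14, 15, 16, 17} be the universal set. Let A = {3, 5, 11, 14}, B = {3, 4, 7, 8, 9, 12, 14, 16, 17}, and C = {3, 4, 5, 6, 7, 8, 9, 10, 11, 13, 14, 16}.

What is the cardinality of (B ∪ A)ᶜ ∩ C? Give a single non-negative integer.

3

B ∪ A = {3, 4, 5, 7, 8, 9, 11, 12, 14, 16, 17}
(B ∪ A)ᶜ = {6, 10, 13, 15}
(B ∪ A)ᶜ ∩ C = {6, 10, 13}
|(B ∪ A)ᶜ ∩ C| = 3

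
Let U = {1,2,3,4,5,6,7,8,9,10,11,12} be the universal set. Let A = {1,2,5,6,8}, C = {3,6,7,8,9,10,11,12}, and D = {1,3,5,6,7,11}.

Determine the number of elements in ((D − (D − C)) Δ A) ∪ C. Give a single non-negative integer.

11

D − C = {1,5}
D − (D − C) = {3,6,7,11}
(D − (D − C)) Δ A = {1,2,3,5,7,8,11}
((D − (D − C)) Δ A) ∪ C = {1,2,3,5,6,7,8,9,10,11,12}
|((D − (D − C)) Δ A) ∪ C| = 11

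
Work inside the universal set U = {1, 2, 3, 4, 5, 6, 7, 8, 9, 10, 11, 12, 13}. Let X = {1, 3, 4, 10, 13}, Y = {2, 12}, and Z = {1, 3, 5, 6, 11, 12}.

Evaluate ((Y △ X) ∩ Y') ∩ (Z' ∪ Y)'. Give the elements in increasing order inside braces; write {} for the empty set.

{1, 3}

Y △ X = {1, 2, 3, 4, 10, 12, 13}
Y' = {1, 3, 4, 5, 6, 7, 8, 9, 10, 11, 13}
(Y △ X) ∩ Y' = {1, 3, 4, 10, 13}
Z' = {2, 4, 7, 8, 9, 10, 13}
Z' ∪ Y = {2, 4, 7, 8, 9, 10, 12, 13}
(Z' ∪ Y)' = {1, 3, 5, 6, 11}
((Y △ X) ∩ Y') ∩ (Z' ∪ Y)' = {1, 3}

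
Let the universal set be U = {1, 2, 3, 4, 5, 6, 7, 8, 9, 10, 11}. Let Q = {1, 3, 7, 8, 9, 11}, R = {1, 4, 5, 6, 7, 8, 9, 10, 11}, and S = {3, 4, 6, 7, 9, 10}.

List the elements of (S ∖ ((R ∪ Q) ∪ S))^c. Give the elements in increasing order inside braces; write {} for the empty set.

{1, 2, 3, 4, 5, 6, 7, 8, 9, 10, 11}

R ∪ Q = {1, 3, 4, 5, 6, 7, 8, 9, 10, 11}
(R ∪ Q) ∪ S = {1, 3, 4, 5, 6, 7, 8, 9, 10, 11}
S ∖ ((R ∪ Q) ∪ S) = {}
(S ∖ ((R ∪ Q) ∪ S))^c = {1, 2, 3, 4, 5, 6, 7, 8, 9, 10, 11}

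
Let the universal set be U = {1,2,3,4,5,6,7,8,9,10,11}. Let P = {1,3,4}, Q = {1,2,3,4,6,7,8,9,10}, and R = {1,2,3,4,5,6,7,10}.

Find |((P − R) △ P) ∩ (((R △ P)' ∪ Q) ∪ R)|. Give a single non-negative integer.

3

P − R = {}
(P − R) △ P = {1,3,4}
R △ P = {2,5,6,7,10}
(R △ P)' = {1,3,4,8,9,11}
(R △ P)' ∪ Q = {1,2,3,4,6,7,8,9,10,11}
((R △ P)' ∪ Q) ∪ R = {1,2,3,4,5,6,7,8,9,10,11}
((P − R) △ P) ∩ (((R △ P)' ∪ Q) ∪ R) = {1,3,4}
|((P − R) △ P) ∩ (((R △ P)' ∪ Q) ∪ R)| = 3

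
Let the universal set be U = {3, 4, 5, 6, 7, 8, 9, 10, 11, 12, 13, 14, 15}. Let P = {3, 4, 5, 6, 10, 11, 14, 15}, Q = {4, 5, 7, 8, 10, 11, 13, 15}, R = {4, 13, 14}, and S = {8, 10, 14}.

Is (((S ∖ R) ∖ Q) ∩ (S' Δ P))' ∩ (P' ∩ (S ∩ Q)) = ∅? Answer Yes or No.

S ∖ R = {8, 10}
(S ∖ R) ∖ Q = {}
S' = {3, 4, 5, 6, 7, 9, 11, 12, 13, 15}
S' Δ P = {7, 9, 10, 12, 13, 14}
((S ∖ R) ∖ Q) ∩ (S' Δ P) = {}
(((S ∖ R) ∖ Q) ∩ (S' Δ P))' = {3, 4, 5, 6, 7, 8, 9, 10, 11, 12, 13, 14, 15}
P' = {7, 8, 9, 12, 13}
S ∩ Q = {8, 10}
P' ∩ (S ∩ Q) = {8}
8 lies in both, so they are not disjoint.

No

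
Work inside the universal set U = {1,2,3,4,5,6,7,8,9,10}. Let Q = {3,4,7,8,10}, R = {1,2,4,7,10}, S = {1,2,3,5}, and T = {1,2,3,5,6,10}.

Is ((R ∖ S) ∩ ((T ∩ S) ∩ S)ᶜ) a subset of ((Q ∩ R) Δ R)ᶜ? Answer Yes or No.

R ∖ S = {4,7,10}
T ∩ S = {1,2,3,5}
(T ∩ S) ∩ S = {1,2,3,5}
((T ∩ S) ∩ S)ᶜ = {4,6,7,8,9,10}
(R ∖ S) ∩ ((T ∩ S) ∩ S)ᶜ = {4,7,10}
Q ∩ R = {4,7,10}
(Q ∩ R) Δ R = {1,2}
((Q ∩ R) Δ R)ᶜ = {3,4,5,6,7,8,9,10}
Every element of {4,7,10} is in {3,4,5,6,7,8,9,10}, so (R ∖ S) ∩ ((T ∩ S) ∩ S)ᶜ ⊆ ((Q ∩ R) Δ R)ᶜ.

Yes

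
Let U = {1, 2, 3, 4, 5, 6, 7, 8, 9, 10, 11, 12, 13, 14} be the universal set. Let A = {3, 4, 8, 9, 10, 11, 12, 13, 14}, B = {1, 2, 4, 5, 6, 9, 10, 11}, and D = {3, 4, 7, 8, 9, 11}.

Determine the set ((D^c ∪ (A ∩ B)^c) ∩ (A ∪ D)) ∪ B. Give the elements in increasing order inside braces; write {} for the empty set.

D^c = {1, 2, 5, 6, 10, 12, 13, 14}
A ∩ B = {4, 9, 10, 11}
(A ∩ B)^c = {1, 2, 3, 5, 6, 7, 8, 12, 13, 14}
D^c ∪ (A ∩ B)^c = {1, 2, 3, 5, 6, 7, 8, 10, 12, 13, 14}
A ∪ D = {3, 4, 7, 8, 9, 10, 11, 12, 13, 14}
(D^c ∪ (A ∩ B)^c) ∩ (A ∪ D) = {3, 7, 8, 10, 12, 13, 14}
((D^c ∪ (A ∩ B)^c) ∩ (A ∪ D)) ∪ B = {1, 2, 3, 4, 5, 6, 7, 8, 9, 10, 11, 12, 13, 14}

{1, 2, 3, 4, 5, 6, 7, 8, 9, 10, 11, 12, 13, 14}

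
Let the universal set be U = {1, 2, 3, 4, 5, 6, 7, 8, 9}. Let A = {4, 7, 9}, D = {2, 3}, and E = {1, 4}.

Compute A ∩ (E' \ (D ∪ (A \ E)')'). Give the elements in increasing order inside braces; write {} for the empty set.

{}

E' = {2, 3, 5, 6, 7, 8, 9}
A \ E = {7, 9}
(A \ E)' = {1, 2, 3, 4, 5, 6, 8}
D ∪ (A \ E)' = {1, 2, 3, 4, 5, 6, 8}
(D ∪ (A \ E)')' = {7, 9}
E' \ (D ∪ (A \ E)')' = {2, 3, 5, 6, 8}
A ∩ (E' \ (D ∪ (A \ E)')') = {}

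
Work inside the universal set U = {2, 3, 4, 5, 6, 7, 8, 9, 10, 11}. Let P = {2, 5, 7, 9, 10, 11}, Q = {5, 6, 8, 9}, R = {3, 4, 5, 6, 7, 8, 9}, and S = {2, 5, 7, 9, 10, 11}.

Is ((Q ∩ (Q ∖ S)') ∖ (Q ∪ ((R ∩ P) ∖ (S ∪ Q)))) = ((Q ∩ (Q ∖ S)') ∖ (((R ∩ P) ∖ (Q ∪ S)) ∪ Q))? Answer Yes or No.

Q ∖ S = {6, 8}
(Q ∖ S)' = {2, 3, 4, 5, 7, 9, 10, 11}
Q ∩ (Q ∖ S)' = {5, 9}
R ∩ P = {5, 7, 9}
S ∪ Q = {2, 5, 6, 7, 8, 9, 10, 11}
(R ∩ P) ∖ (S ∪ Q) = {}
Q ∪ ((R ∩ P) ∖ (S ∪ Q)) = {5, 6, 8, 9}
(Q ∩ (Q ∖ S)') ∖ (Q ∪ ((R ∩ P) ∖ (S ∪ Q))) = {}
Q ∪ S = {2, 5, 6, 7, 8, 9, 10, 11}
(R ∩ P) ∖ (Q ∪ S) = {}
((R ∩ P) ∖ (Q ∪ S)) ∪ Q = {5, 6, 8, 9}
(Q ∩ (Q ∖ S)') ∖ (((R ∩ P) ∖ (Q ∪ S)) ∪ Q) = {}
Both equal {}, so (Q ∩ (Q ∖ S)') ∖ (Q ∪ ((R ∩ P) ∖ (S ∪ Q))) = (Q ∩ (Q ∖ S)') ∖ (((R ∩ P) ∖ (Q ∪ S)) ∪ Q).

Yes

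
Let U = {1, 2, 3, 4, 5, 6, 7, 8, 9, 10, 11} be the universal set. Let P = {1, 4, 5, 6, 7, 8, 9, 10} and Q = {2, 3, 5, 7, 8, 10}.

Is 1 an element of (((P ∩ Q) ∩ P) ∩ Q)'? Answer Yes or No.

1 ∈ P and 1 ∉ Q, so 1 ∉ P ∩ Q
1 ∉ (P ∩ Q) and 1 ∈ P, so 1 ∉ (P ∩ Q) ∩ P
1 ∉ ((P ∩ Q) ∩ P) and 1 ∉ Q, so 1 ∉ ((P ∩ Q) ∩ P) ∩ Q
1 ∈ (((P ∩ Q) ∩ P) ∩ Q)' since 1 ∉ (((P ∩ Q) ∩ P) ∩ Q)

Yes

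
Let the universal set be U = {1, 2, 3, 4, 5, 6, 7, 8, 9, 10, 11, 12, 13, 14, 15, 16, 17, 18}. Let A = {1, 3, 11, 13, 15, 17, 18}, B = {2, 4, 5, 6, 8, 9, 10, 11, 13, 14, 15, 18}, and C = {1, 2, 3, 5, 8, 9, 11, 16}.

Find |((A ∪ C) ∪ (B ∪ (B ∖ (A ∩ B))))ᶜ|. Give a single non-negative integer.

A ∪ C = {1, 2, 3, 5, 8, 9, 11, 13, 15, 16, 17, 18}
A ∩ B = {11, 13, 15, 18}
B ∖ (A ∩ B) = {2, 4, 5, 6, 8, 9, 10, 14}
B ∪ (B ∖ (A ∩ B)) = {2, 4, 5, 6, 8, 9, 10, 11, 13, 14, 15, 18}
(A ∪ C) ∪ (B ∪ (B ∖ (A ∩ B))) = {1, 2, 3, 4, 5, 6, 8, 9, 10, 11, 13, 14, 15, 16, 17, 18}
((A ∪ C) ∪ (B ∪ (B ∖ (A ∩ B))))ᶜ = {7, 12}
|((A ∪ C) ∪ (B ∪ (B ∖ (A ∩ B))))ᶜ| = 2

2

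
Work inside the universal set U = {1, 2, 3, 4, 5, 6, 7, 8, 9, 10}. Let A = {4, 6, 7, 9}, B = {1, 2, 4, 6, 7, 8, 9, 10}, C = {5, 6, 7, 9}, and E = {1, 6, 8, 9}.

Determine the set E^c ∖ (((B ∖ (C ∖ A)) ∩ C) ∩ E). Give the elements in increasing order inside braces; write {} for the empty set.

{2, 3, 4, 5, 7, 10}

E^c = {2, 3, 4, 5, 7, 10}
C ∖ A = {5}
B ∖ (C ∖ A) = {1, 2, 4, 6, 7, 8, 9, 10}
(B ∖ (C ∖ A)) ∩ C = {6, 7, 9}
((B ∖ (C ∖ A)) ∩ C) ∩ E = {6, 9}
E^c ∖ (((B ∖ (C ∖ A)) ∩ C) ∩ E) = {2, 3, 4, 5, 7, 10}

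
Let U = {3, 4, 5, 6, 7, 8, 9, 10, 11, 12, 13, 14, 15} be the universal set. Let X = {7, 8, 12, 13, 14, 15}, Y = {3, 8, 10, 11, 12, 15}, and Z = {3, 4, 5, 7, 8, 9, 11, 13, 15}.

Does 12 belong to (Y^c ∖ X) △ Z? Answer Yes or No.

12 ∈ Y, so 12 ∉ Y^c
12 ∉ Y^c and 12 ∈ X, so 12 ∉ Y^c ∖ X
12 ∉ (Y^c ∖ X) and 12 ∉ Z, so 12 ∉ (Y^c ∖ X) △ Z

No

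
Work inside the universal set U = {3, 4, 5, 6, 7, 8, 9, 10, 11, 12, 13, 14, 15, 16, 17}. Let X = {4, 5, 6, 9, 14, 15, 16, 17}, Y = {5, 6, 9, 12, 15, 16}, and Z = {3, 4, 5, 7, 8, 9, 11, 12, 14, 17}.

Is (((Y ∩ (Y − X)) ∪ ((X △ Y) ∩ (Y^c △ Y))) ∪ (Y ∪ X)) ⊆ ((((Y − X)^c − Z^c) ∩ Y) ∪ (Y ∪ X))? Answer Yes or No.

Yes

Y − X = {12}
Y ∩ (Y − X) = {12}
X △ Y = {4, 12, 14, 17}
Y^c = {3, 4, 7, 8, 10, 11, 13, 14, 17}
Y^c △ Y = {3, 4, 5, 6, 7, 8, 9, 10, 11, 12, 13, 14, 15, 16, 17}
(X △ Y) ∩ (Y^c △ Y) = {4, 12, 14, 17}
(Y ∩ (Y − X)) ∪ ((X △ Y) ∩ (Y^c △ Y)) = {4, 12, 14, 17}
Y ∪ X = {4, 5, 6, 9, 12, 14, 15, 16, 17}
((Y ∩ (Y − X)) ∪ ((X △ Y) ∩ (Y^c △ Y))) ∪ (Y ∪ X) = {4, 5, 6, 9, 12, 14, 15, 16, 17}
(Y − X)^c = {3, 4, 5, 6, 7, 8, 9, 10, 11, 13, 14, 15, 16, 17}
Z^c = {6, 10, 13, 15, 16}
(Y − X)^c − Z^c = {3, 4, 5, 7, 8, 9, 11, 14, 17}
((Y − X)^c − Z^c) ∩ Y = {5, 9}
(((Y − X)^c − Z^c) ∩ Y) ∪ (Y ∪ X) = {4, 5, 6, 9, 12, 14, 15, 16, 17}
Every element of {4, 5, 6, 9, 12, 14, 15, 16, 17} is in {4, 5, 6, 9, 12, 14, 15, 16, 17}, so ((Y ∩ (Y − X)) ∪ ((X △ Y) ∩ (Y^c △ Y))) ∪ (Y ∪ X) ⊆ (((Y − X)^c − Z^c) ∩ Y) ∪ (Y ∪ X).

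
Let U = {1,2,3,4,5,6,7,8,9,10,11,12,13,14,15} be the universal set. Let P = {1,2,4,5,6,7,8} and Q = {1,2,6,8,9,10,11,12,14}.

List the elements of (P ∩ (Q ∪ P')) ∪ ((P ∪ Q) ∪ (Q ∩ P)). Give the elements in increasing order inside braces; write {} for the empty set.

{1,2,4,5,6,7,8,9,10,11,12,14}

P' = {3,9,10,11,12,13,14,15}
Q ∪ P' = {1,2,3,6,8,9,10,11,12,13,14,15}
P ∩ (Q ∪ P') = {1,2,6,8}
P ∪ Q = {1,2,4,5,6,7,8,9,10,11,12,14}
Q ∩ P = {1,2,6,8}
(P ∪ Q) ∪ (Q ∩ P) = {1,2,4,5,6,7,8,9,10,11,12,14}
(P ∩ (Q ∪ P')) ∪ ((P ∪ Q) ∪ (Q ∩ P)) = {1,2,4,5,6,7,8,9,10,11,12,14}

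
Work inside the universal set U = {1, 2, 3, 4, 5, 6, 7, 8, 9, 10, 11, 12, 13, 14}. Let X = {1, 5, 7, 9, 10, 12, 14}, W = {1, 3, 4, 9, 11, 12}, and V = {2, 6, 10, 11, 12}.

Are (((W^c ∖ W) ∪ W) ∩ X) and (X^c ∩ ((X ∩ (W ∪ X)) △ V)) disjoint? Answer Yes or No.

Yes

W^c = {2, 5, 6, 7, 8, 10, 13, 14}
W^c ∖ W = {2, 5, 6, 7, 8, 10, 13, 14}
(W^c ∖ W) ∪ W = {1, 2, 3, 4, 5, 6, 7, 8, 9, 10, 11, 12, 13, 14}
((W^c ∖ W) ∪ W) ∩ X = {1, 5, 7, 9, 10, 12, 14}
X^c = {2, 3, 4, 6, 8, 11, 13}
W ∪ X = {1, 3, 4, 5, 7, 9, 10, 11, 12, 14}
X ∩ (W ∪ X) = {1, 5, 7, 9, 10, 12, 14}
(X ∩ (W ∪ X)) △ V = {1, 2, 5, 6, 7, 9, 11, 14}
X^c ∩ ((X ∩ (W ∪ X)) △ V) = {2, 6, 11}
{1, 5, 7, 9, 10, 12, 14} and {2, 6, 11} share no elements.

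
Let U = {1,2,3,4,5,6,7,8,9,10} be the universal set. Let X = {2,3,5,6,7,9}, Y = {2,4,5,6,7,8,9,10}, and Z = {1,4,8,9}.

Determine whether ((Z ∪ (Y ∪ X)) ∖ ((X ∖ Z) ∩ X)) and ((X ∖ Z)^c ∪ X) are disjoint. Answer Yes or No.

Y ∪ X = {2,3,4,5,6,7,8,9,10}
Z ∪ (Y ∪ X) = {1,2,3,4,5,6,7,8,9,10}
X ∖ Z = {2,3,5,6,7}
(X ∖ Z) ∩ X = {2,3,5,6,7}
(Z ∪ (Y ∪ X)) ∖ ((X ∖ Z) ∩ X) = {1,4,8,9,10}
(X ∖ Z)^c = {1,4,8,9,10}
(X ∖ Z)^c ∪ X = {1,2,3,4,5,6,7,8,9,10}
1 lies in both, so they are not disjoint.

No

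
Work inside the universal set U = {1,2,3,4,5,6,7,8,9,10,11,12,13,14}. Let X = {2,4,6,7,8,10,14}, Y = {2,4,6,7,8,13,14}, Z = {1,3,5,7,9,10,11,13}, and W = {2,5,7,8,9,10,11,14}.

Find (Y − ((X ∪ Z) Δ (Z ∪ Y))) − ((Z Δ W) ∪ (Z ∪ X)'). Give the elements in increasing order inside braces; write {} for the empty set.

{4,6,7}

X ∪ Z = {1,2,3,4,5,6,7,8,9,10,11,13,14}
Z ∪ Y = {1,2,3,4,5,6,7,8,9,10,11,13,14}
(X ∪ Z) Δ (Z ∪ Y) = {}
Y − ((X ∪ Z) Δ (Z ∪ Y)) = {2,4,6,7,8,13,14}
Z Δ W = {1,2,3,8,13,14}
Z ∪ X = {1,2,3,4,5,6,7,8,9,10,11,13,14}
(Z ∪ X)' = {12}
(Z Δ W) ∪ (Z ∪ X)' = {1,2,3,8,12,13,14}
(Y − ((X ∪ Z) Δ (Z ∪ Y))) − ((Z Δ W) ∪ (Z ∪ X)') = {4,6,7}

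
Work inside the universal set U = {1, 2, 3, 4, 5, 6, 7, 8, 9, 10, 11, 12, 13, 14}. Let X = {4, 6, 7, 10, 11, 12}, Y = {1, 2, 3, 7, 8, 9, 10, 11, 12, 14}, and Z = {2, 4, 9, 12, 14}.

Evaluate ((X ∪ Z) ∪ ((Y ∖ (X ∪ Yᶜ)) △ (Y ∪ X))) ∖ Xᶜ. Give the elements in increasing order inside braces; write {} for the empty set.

X ∪ Z = {2, 4, 6, 7, 9, 10, 11, 12, 14}
Yᶜ = {4, 5, 6, 13}
X ∪ Yᶜ = {4, 5, 6, 7, 10, 11, 12, 13}
Y ∖ (X ∪ Yᶜ) = {1, 2, 3, 8, 9, 14}
Y ∪ X = {1, 2, 3, 4, 6, 7, 8, 9, 10, 11, 12, 14}
(Y ∖ (X ∪ Yᶜ)) △ (Y ∪ X) = {4, 6, 7, 10, 11, 12}
(X ∪ Z) ∪ ((Y ∖ (X ∪ Yᶜ)) △ (Y ∪ X)) = {2, 4, 6, 7, 9, 10, 11, 12, 14}
Xᶜ = {1, 2, 3, 5, 8, 9, 13, 14}
((X ∪ Z) ∪ ((Y ∖ (X ∪ Yᶜ)) △ (Y ∪ X))) ∖ Xᶜ = {4, 6, 7, 10, 11, 12}

{4, 6, 7, 10, 11, 12}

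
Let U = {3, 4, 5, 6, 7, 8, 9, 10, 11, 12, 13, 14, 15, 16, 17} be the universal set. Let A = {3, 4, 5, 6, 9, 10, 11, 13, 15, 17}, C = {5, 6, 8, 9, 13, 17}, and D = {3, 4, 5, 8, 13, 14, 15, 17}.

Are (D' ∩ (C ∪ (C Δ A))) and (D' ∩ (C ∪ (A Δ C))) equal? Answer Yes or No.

Yes

D' = {6, 7, 9, 10, 11, 12, 16}
C Δ A = {3, 4, 8, 10, 11, 15}
C ∪ (C Δ A) = {3, 4, 5, 6, 8, 9, 10, 11, 13, 15, 17}
D' ∩ (C ∪ (C Δ A)) = {6, 9, 10, 11}
A Δ C = {3, 4, 8, 10, 11, 15}
C ∪ (A Δ C) = {3, 4, 5, 6, 8, 9, 10, 11, 13, 15, 17}
D' ∩ (C ∪ (A Δ C)) = {6, 9, 10, 11}
Both equal {6, 9, 10, 11}, so D' ∩ (C ∪ (C Δ A)) = D' ∩ (C ∪ (A Δ C)).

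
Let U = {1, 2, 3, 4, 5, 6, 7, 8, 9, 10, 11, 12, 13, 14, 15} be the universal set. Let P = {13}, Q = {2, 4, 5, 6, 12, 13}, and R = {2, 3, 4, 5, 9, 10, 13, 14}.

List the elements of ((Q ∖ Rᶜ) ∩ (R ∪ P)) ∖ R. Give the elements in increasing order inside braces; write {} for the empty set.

Rᶜ = {1, 6, 7, 8, 11, 12, 15}
Q ∖ Rᶜ = {2, 4, 5, 13}
R ∪ P = {2, 3, 4, 5, 9, 10, 13, 14}
(Q ∖ Rᶜ) ∩ (R ∪ P) = {2, 4, 5, 13}
((Q ∖ Rᶜ) ∩ (R ∪ P)) ∖ R = {}

{}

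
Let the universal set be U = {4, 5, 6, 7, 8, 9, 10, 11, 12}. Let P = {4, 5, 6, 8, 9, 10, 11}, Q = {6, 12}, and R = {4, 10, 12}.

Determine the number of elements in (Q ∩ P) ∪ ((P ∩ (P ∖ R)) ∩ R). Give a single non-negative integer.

1

Q ∩ P = {6}
P ∖ R = {5, 6, 8, 9, 11}
P ∩ (P ∖ R) = {5, 6, 8, 9, 11}
(P ∩ (P ∖ R)) ∩ R = {}
(Q ∩ P) ∪ ((P ∩ (P ∖ R)) ∩ R) = {6}
|(Q ∩ P) ∪ ((P ∩ (P ∖ R)) ∩ R)| = 1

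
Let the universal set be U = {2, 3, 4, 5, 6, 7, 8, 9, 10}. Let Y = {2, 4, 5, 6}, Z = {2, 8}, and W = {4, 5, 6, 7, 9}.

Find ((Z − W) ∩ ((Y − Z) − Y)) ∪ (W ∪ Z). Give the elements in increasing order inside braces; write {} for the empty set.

Z − W = {2, 8}
Y − Z = {4, 5, 6}
(Y − Z) − Y = {}
(Z − W) ∩ ((Y − Z) − Y) = {}
W ∪ Z = {2, 4, 5, 6, 7, 8, 9}
((Z − W) ∩ ((Y − Z) − Y)) ∪ (W ∪ Z) = {2, 4, 5, 6, 7, 8, 9}

{2, 4, 5, 6, 7, 8, 9}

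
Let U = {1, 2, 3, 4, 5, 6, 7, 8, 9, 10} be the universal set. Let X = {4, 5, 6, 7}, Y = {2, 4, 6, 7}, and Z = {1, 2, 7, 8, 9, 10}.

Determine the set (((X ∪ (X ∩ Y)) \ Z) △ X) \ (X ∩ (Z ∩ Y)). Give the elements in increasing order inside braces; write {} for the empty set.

X ∩ Y = {4, 6, 7}
X ∪ (X ∩ Y) = {4, 5, 6, 7}
(X ∪ (X ∩ Y)) \ Z = {4, 5, 6}
((X ∪ (X ∩ Y)) \ Z) △ X = {7}
Z ∩ Y = {2, 7}
X ∩ (Z ∩ Y) = {7}
(((X ∪ (X ∩ Y)) \ Z) △ X) \ (X ∩ (Z ∩ Y)) = {}

{}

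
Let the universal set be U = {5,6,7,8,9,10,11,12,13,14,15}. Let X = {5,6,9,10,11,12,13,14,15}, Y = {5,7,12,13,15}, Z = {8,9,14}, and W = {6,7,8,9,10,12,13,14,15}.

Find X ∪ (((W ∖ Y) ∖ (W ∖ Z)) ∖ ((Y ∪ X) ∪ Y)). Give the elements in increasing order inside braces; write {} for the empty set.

W ∖ Y = {6,8,9,10,14}
W ∖ Z = {6,7,10,12,13,15}
(W ∖ Y) ∖ (W ∖ Z) = {8,9,14}
Y ∪ X = {5,6,7,9,10,11,12,13,14,15}
(Y ∪ X) ∪ Y = {5,6,7,9,10,11,12,13,14,15}
((W ∖ Y) ∖ (W ∖ Z)) ∖ ((Y ∪ X) ∪ Y) = {8}
X ∪ (((W ∖ Y) ∖ (W ∖ Z)) ∖ ((Y ∪ X) ∪ Y)) = {5,6,8,9,10,11,12,13,14,15}

{5,6,8,9,10,11,12,13,14,15}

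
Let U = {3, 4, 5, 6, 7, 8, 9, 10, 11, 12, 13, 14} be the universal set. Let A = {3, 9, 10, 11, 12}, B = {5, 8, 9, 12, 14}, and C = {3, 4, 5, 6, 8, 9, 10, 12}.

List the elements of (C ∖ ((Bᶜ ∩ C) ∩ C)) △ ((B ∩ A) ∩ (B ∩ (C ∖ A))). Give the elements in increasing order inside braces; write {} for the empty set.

Bᶜ = {3, 4, 6, 7, 10, 11, 13}
Bᶜ ∩ C = {3, 4, 6, 10}
(Bᶜ ∩ C) ∩ C = {3, 4, 6, 10}
C ∖ ((Bᶜ ∩ C) ∩ C) = {5, 8, 9, 12}
B ∩ A = {9, 12}
C ∖ A = {4, 5, 6, 8}
B ∩ (C ∖ A) = {5, 8}
(B ∩ A) ∩ (B ∩ (C ∖ A)) = {}
(C ∖ ((Bᶜ ∩ C) ∩ C)) △ ((B ∩ A) ∩ (B ∩ (C ∖ A))) = {5, 8, 9, 12}

{5, 8, 9, 12}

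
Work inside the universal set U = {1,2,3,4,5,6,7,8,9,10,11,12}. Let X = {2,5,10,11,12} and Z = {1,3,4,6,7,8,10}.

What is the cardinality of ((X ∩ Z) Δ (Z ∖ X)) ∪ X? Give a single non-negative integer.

11

X ∩ Z = {10}
Z ∖ X = {1,3,4,6,7,8}
(X ∩ Z) Δ (Z ∖ X) = {1,3,4,6,7,8,10}
((X ∩ Z) Δ (Z ∖ X)) ∪ X = {1,2,3,4,5,6,7,8,10,11,12}
|((X ∩ Z) Δ (Z ∖ X)) ∪ X| = 11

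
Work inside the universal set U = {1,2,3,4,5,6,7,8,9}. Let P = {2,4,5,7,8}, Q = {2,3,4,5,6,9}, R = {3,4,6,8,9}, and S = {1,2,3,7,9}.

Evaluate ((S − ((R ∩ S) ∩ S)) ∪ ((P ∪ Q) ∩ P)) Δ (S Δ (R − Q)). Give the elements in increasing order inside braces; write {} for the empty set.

R ∩ S = {3,9}
(R ∩ S) ∩ S = {3,9}
S − ((R ∩ S) ∩ S) = {1,2,7}
P ∪ Q = {2,3,4,5,6,7,8,9}
(P ∪ Q) ∩ P = {2,4,5,7,8}
(S − ((R ∩ S) ∩ S)) ∪ ((P ∪ Q) ∩ P) = {1,2,4,5,7,8}
R − Q = {8}
S Δ (R − Q) = {1,2,3,7,8,9}
((S − ((R ∩ S) ∩ S)) ∪ ((P ∪ Q) ∩ P)) Δ (S Δ (R − Q)) = {3,4,5,9}

{3,4,5,9}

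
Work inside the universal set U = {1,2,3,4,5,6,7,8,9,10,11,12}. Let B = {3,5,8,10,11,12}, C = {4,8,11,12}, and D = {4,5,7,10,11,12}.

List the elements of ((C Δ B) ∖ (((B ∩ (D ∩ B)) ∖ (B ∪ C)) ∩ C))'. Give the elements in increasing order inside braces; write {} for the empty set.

{1,2,6,7,8,9,11,12}

C Δ B = {3,4,5,10}
D ∩ B = {5,10,11,12}
B ∩ (D ∩ B) = {5,10,11,12}
B ∪ C = {3,4,5,8,10,11,12}
(B ∩ (D ∩ B)) ∖ (B ∪ C) = {}
((B ∩ (D ∩ B)) ∖ (B ∪ C)) ∩ C = {}
(C Δ B) ∖ (((B ∩ (D ∩ B)) ∖ (B ∪ C)) ∩ C) = {3,4,5,10}
((C Δ B) ∖ (((B ∩ (D ∩ B)) ∖ (B ∪ C)) ∩ C))' = {1,2,6,7,8,9,11,12}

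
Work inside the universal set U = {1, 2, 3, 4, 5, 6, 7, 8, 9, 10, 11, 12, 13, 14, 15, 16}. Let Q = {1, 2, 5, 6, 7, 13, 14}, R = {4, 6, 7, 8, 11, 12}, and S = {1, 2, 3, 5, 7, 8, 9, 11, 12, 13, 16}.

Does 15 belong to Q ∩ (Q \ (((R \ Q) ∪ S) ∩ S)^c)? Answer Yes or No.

15 ∉ R and 15 ∉ Q, so 15 ∉ R \ Q
15 ∉ (R \ Q) and 15 ∉ S, so 15 ∉ (R \ Q) ∪ S
15 ∉ ((R \ Q) ∪ S) and 15 ∉ S, so 15 ∉ ((R \ Q) ∪ S) ∩ S
15 ∈ (((R \ Q) ∪ S) ∩ S)^c since 15 ∉ (((R \ Q) ∪ S) ∩ S)
15 ∉ Q and 15 ∈ (((R \ Q) ∪ S) ∩ S)^c, so 15 ∉ Q \ (((R \ Q) ∪ S) ∩ S)^c
15 ∉ Q and 15 ∉ (Q \ (((R \ Q) ∪ S) ∩ S)^c), so 15 ∉ Q ∩ (Q \ (((R \ Q) ∪ S) ∩ S)^c)

No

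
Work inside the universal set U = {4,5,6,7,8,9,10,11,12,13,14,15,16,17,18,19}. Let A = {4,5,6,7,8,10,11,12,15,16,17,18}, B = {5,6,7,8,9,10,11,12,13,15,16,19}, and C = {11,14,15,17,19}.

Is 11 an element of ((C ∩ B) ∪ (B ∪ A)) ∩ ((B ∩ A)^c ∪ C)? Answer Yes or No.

Yes

11 ∈ C and 11 ∈ B, so 11 ∈ C ∩ B
11 ∈ B and 11 ∈ A, so 11 ∈ B ∪ A
11 ∈ (C ∩ B) and 11 ∈ (B ∪ A), so 11 ∈ (C ∩ B) ∪ (B ∪ A)
11 ∈ B and 11 ∈ A, so 11 ∈ B ∩ A
11 ∉ (B ∩ A)^c since 11 ∈ (B ∩ A)
11 ∉ (B ∩ A)^c and 11 ∈ C, so 11 ∈ (B ∩ A)^c ∪ C
11 ∈ ((C ∩ B) ∪ (B ∪ A)) and 11 ∈ ((B ∩ A)^c ∪ C), so 11 ∈ ((C ∩ B) ∪ (B ∪ A)) ∩ ((B ∩ A)^c ∪ C)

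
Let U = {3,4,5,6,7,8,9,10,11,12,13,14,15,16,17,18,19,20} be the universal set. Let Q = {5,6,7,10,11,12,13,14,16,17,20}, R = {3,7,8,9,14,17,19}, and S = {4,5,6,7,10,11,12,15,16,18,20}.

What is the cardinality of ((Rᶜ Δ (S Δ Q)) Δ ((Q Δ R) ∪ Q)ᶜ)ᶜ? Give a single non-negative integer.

6

Rᶜ = {4,5,6,10,11,12,13,15,16,18,20}
S Δ Q = {4,13,14,15,17,18}
Rᶜ Δ (S Δ Q) = {5,6,10,11,12,14,16,17,20}
Q Δ R = {3,5,6,8,9,10,11,12,13,16,19,20}
(Q Δ R) ∪ Q = {3,5,6,7,8,9,10,11,12,13,14,16,17,19,20}
((Q Δ R) ∪ Q)ᶜ = {4,15,18}
(Rᶜ Δ (S Δ Q)) Δ ((Q Δ R) ∪ Q)ᶜ = {4,5,6,10,11,12,14,15,16,17,18,20}
((Rᶜ Δ (S Δ Q)) Δ ((Q Δ R) ∪ Q)ᶜ)ᶜ = {3,7,8,9,13,19}
|((Rᶜ Δ (S Δ Q)) Δ ((Q Δ R) ∪ Q)ᶜ)ᶜ| = 6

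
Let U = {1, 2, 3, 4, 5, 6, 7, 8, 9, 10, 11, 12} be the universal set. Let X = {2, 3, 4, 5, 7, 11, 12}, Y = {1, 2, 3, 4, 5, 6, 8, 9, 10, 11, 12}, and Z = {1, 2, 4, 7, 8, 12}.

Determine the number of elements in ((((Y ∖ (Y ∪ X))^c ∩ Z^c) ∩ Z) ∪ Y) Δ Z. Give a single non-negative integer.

Y ∪ X = {1, 2, 3, 4, 5, 6, 7, 8, 9, 10, 11, 12}
Y ∖ (Y ∪ X) = {}
(Y ∖ (Y ∪ X))^c = {1, 2, 3, 4, 5, 6, 7, 8, 9, 10, 11, 12}
Z^c = {3, 5, 6, 9, 10, 11}
(Y ∖ (Y ∪ X))^c ∩ Z^c = {3, 5, 6, 9, 10, 11}
((Y ∖ (Y ∪ X))^c ∩ Z^c) ∩ Z = {}
(((Y ∖ (Y ∪ X))^c ∩ Z^c) ∩ Z) ∪ Y = {1, 2, 3, 4, 5, 6, 8, 9, 10, 11, 12}
((((Y ∖ (Y ∪ X))^c ∩ Z^c) ∩ Z) ∪ Y) Δ Z = {3, 5, 6, 7, 9, 10, 11}
|((((Y ∖ (Y ∪ X))^c ∩ Z^c) ∩ Z) ∪ Y) Δ Z| = 7

7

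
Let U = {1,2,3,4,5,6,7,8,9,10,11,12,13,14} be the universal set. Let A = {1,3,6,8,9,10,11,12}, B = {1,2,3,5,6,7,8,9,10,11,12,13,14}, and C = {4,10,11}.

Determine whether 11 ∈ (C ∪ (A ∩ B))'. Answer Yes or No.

11 ∈ A and 11 ∈ B, so 11 ∈ A ∩ B
11 ∈ C and 11 ∈ (A ∩ B), so 11 ∈ C ∪ (A ∩ B)
11 ∉ (C ∪ (A ∩ B))' since 11 ∈ (C ∪ (A ∩ B))

No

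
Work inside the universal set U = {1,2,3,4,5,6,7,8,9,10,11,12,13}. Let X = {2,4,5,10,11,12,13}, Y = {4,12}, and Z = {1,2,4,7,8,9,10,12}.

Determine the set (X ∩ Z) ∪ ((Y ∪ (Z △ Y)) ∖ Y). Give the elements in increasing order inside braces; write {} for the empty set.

{1,2,4,7,8,9,10,12}

X ∩ Z = {2,4,10,12}
Z △ Y = {1,2,7,8,9,10}
Y ∪ (Z △ Y) = {1,2,4,7,8,9,10,12}
(Y ∪ (Z △ Y)) ∖ Y = {1,2,7,8,9,10}
(X ∩ Z) ∪ ((Y ∪ (Z △ Y)) ∖ Y) = {1,2,4,7,8,9,10,12}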